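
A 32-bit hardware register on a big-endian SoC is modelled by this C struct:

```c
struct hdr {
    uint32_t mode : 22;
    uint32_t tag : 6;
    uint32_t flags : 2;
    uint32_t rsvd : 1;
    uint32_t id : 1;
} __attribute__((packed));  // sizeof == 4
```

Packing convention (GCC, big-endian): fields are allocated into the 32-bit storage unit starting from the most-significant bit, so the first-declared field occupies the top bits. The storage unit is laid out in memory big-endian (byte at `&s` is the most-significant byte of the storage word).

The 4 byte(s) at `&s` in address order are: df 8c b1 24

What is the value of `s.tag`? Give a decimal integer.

18

[0]=0xdf [1]=0x8c [2]=0xb1 [3]=0x24 (big-endian) → word 0xdf8cb124
mode:22 @ bit 10 → (0xdf8cb124>>10)&0x3fffff = 0x37e32c
tag:6 @ bit 4 → (0xdf8cb124>>4)&0x3f = 0x12  ←
flags:2 @ bit 2 → (0xdf8cb124>>2)&0x3 = 0x1
rsvd:1 @ bit 1 → (0xdf8cb124>>1)&0x1 = 0x0
id:1 @ bit 0 → (0xdf8cb124>>0)&0x1 = 0x0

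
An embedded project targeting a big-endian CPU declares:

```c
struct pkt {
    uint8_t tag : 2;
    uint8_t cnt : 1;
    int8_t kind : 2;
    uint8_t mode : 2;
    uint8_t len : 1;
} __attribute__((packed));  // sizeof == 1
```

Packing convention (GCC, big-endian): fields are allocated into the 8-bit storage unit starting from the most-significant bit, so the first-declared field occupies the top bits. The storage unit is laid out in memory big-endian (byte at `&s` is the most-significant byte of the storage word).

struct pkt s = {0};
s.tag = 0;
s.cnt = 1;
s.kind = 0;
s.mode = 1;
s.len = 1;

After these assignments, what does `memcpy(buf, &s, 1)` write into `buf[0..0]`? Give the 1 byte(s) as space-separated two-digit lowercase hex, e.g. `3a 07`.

23

tag (2b) val=0 bits=0x0 at bit 6: 0x00
cnt (1b) val=1 bits=0x1 at bit 5: 0x20
kind (2b) val=0 bits=0x0 at bit 3: 0x20
mode (2b) val=1 bits=0x1 at bit 1: 0x22
len (1b) val=1 bits=0x1 at bit 0: 0x23
word = 0x23 → big-endian bytes:
  [0]=0x23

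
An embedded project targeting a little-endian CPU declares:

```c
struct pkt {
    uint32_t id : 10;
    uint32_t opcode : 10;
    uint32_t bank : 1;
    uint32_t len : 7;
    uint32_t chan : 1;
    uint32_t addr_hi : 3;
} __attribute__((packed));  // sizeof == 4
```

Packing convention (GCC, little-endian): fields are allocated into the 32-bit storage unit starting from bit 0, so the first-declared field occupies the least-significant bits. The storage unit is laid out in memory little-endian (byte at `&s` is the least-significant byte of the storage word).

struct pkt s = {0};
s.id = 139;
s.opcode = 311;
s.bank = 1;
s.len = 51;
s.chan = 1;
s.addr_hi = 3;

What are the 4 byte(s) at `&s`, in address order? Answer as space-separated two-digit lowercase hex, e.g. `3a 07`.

[0+:10] id=139 & 0x3ff = 0x8b; word=0x0000008b
[10+:10] opcode=311 & 0x3ff = 0x137; word=0x0004dc8b
[20+:1] bank=1 & 0x1 = 0x1; word=0x0014dc8b
[21+:7] len=51 & 0x7f = 0x33; word=0x0674dc8b
[28+:1] chan=1 & 0x1 = 0x1; word=0x1674dc8b
[29+:3] addr_hi=3 & 0x7 = 0x3; word=0x7674dc8b
word = 0x7674dc8b → little-endian bytes:
  [0]=0x8b  [1]=0xdc  [2]=0x74  [3]=0x76

8b dc 74 76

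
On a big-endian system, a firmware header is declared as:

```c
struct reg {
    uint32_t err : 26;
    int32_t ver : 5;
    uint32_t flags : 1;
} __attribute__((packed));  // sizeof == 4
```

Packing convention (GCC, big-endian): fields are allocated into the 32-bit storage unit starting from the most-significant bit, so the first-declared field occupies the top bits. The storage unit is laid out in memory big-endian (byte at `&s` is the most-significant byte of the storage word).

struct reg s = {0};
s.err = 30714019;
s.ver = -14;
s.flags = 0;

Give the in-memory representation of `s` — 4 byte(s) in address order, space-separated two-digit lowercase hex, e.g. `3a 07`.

[6+:26] err=30714019 & 0x3ffffff = 0x1d4a8a3; word=0x752a28c0
[1+:5] ver=-14 & 0x1f = 0x12; word=0x752a28e4
[0+:1] flags=0 & 0x1 = 0x0; word=0x752a28e4
word = 0x752a28e4 → big-endian bytes:
  [0]=0x75  [1]=0x2a  [2]=0x28  [3]=0xe4

75 2a 28 e4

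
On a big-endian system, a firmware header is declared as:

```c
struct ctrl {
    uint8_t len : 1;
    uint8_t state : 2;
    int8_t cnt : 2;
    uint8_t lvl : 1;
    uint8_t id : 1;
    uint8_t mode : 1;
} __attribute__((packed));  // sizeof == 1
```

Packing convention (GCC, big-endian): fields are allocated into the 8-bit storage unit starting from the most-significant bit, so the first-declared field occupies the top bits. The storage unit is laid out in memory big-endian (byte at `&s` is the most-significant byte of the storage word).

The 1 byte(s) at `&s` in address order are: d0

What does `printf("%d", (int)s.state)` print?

[0]=0xd0 (big-endian) → word 0xd0
len [7+:1] = (word>>7) & 0x1 = 1
state [5+:2] = (word>>5) & 0x3 = 2  ←
cnt [3+:2] = (word>>3) & 0x3 = 2
lvl [2+:1] = (word>>2) & 0x1 = 0
id [1+:1] = (word>>1) & 0x1 = 0
mode [0+:1] = (word>>0) & 0x1 = 0

2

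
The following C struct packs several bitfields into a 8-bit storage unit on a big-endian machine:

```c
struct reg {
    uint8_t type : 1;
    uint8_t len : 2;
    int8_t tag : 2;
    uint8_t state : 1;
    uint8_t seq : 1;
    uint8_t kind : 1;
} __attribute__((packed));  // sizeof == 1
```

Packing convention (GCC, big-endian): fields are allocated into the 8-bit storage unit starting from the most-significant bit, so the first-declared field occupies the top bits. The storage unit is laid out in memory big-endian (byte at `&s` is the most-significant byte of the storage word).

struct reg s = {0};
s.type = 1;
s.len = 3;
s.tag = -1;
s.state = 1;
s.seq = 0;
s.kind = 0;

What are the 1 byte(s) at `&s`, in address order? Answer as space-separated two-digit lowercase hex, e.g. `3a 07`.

fc

[7+:1] type=1 & 0x1 = 0x1; word=0x80
[5+:2] len=3 & 0x3 = 0x3; word=0xe0
[3+:2] tag=-1 & 0x3 = 0x3; word=0xf8
[2+:1] state=1 & 0x1 = 0x1; word=0xfc
[1+:1] seq=0 & 0x1 = 0x0; word=0xfc
[0+:1] kind=0 & 0x1 = 0x0; word=0xfc
word = 0xfc → big-endian bytes:
  [0]=0xfc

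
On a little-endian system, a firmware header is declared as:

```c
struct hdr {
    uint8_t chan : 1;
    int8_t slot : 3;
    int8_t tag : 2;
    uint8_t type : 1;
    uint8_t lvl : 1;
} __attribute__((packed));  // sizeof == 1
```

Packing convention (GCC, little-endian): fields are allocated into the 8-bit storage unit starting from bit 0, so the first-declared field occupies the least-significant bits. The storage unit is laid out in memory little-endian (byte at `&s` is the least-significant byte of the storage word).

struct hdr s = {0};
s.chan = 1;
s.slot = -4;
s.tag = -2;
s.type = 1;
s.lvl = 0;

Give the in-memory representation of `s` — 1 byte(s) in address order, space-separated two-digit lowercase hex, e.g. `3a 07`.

69

[0+:1] chan=1 & 0x1 = 0x1; word=0x01
[1+:3] slot=-4 & 0x7 = 0x4; word=0x09
[4+:2] tag=-2 & 0x3 = 0x2; word=0x29
[6+:1] type=1 & 0x1 = 0x1; word=0x69
[7+:1] lvl=0 & 0x1 = 0x0; word=0x69
word = 0x69 → little-endian bytes:
  [0]=0x69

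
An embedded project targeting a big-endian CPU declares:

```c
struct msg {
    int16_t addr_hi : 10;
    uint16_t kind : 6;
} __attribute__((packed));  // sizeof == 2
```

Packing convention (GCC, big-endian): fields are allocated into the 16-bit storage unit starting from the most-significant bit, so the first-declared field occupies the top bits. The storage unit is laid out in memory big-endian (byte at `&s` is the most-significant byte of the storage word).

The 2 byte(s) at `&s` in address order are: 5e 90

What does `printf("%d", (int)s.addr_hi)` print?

[0]=0x5e [1]=0x90 (big-endian) → word 0x5e90
addr_hi [6+:10] = (word>>6) & 0x3ff = 378  ←
kind [0+:6] = (word>>0) & 0x3f = 16
addr_hi signed 10b, MSB=0: value = 378

378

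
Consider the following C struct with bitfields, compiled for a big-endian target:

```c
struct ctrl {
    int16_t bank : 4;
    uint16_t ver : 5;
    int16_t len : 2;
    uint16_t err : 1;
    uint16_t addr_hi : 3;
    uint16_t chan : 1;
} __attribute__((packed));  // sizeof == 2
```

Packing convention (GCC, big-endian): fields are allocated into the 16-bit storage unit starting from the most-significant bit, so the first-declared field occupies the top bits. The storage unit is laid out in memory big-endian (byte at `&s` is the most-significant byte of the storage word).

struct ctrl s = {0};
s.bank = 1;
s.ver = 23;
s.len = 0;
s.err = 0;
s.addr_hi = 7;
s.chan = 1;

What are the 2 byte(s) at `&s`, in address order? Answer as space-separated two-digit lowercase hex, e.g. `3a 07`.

1b 8f

bank:4 = 1 → 0x1 << 12 → word 0x1000
ver:5 = 23 → 0x17 << 7 → word 0x1b80
len:2 = 0 → 0x0 << 5 → word 0x1b80
err:1 = 0 → 0x0 << 4 → word 0x1b80
addr_hi:3 = 7 → 0x7 << 1 → word 0x1b8e
chan:1 = 1 → 0x1 << 0 → word 0x1b8f
word = 0x1b8f → big-endian bytes:
  [0]=0x1b  [1]=0x8f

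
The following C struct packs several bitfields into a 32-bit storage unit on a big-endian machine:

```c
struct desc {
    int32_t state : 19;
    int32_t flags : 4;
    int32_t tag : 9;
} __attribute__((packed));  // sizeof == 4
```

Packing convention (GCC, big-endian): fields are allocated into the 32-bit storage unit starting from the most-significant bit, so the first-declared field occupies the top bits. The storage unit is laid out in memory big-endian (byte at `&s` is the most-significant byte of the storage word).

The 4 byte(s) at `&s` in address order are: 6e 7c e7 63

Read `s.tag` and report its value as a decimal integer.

-157

[0]=0x6e [1]=0x7c [2]=0xe7 [3]=0x63 (big-endian) → word 0x6e7ce763
state:19 @ bit 13 → (0x6e7ce763>>13)&0x7ffff = 0x373e7
flags:4 @ bit 9 → (0x6e7ce763>>9)&0xf = 0x3
tag:9 @ bit 0 → (0x6e7ce763>>0)&0x1ff = 0x163  ←
tag signed 9b, MSB=1: 355 - 512 = -157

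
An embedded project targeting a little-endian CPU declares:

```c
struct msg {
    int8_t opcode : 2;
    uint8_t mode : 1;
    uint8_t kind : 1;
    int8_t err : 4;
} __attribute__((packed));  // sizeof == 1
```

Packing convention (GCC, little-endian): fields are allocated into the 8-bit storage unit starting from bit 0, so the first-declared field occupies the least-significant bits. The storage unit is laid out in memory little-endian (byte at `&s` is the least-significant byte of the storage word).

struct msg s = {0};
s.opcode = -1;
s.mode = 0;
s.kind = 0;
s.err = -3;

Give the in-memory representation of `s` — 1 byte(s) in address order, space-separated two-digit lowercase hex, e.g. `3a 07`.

d3

[0+:2] opcode=-1 & 0x3 = 0x3; word=0x03
[2+:1] mode=0 & 0x1 = 0x0; word=0x03
[3+:1] kind=0 & 0x1 = 0x0; word=0x03
[4+:4] err=-3 & 0xf = 0xd; word=0xd3
word = 0xd3 → little-endian bytes:
  [0]=0xd3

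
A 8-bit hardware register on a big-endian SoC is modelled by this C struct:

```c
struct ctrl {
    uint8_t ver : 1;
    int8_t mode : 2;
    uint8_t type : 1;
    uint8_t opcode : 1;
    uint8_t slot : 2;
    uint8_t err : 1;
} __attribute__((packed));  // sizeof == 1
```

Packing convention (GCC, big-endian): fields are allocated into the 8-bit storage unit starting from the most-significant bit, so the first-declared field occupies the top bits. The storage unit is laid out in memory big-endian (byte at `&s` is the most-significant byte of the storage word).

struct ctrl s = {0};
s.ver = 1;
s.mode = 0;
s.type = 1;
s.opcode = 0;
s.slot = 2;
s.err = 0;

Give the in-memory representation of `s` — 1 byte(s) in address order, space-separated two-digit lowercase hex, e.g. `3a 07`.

ver:1 = 1 → 0x1 << 7 → word 0x80
mode:2 = 0 → 0x0 << 5 → word 0x80
type:1 = 1 → 0x1 << 4 → word 0x90
opcode:1 = 0 → 0x0 << 3 → word 0x90
slot:2 = 2 → 0x2 << 1 → word 0x94
err:1 = 0 → 0x0 << 0 → word 0x94
word = 0x94 → big-endian bytes:
  [0]=0x94

94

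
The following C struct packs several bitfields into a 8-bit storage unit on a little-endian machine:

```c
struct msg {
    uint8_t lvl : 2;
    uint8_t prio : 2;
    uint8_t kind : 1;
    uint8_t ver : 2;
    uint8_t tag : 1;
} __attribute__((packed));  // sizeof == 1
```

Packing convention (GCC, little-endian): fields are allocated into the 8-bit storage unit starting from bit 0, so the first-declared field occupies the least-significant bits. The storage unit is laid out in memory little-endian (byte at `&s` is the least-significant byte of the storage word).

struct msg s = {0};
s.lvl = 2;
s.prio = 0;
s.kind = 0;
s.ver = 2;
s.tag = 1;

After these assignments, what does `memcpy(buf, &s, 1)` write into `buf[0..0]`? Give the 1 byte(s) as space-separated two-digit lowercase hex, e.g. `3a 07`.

c2

lvl (2b) val=2 bits=0x2 at bit 0: 0x02
prio (2b) val=0 bits=0x0 at bit 2: 0x02
kind (1b) val=0 bits=0x0 at bit 4: 0x02
ver (2b) val=2 bits=0x2 at bit 5: 0x42
tag (1b) val=1 bits=0x1 at bit 7: 0xc2
word = 0xc2 → little-endian bytes:
  [0]=0xc2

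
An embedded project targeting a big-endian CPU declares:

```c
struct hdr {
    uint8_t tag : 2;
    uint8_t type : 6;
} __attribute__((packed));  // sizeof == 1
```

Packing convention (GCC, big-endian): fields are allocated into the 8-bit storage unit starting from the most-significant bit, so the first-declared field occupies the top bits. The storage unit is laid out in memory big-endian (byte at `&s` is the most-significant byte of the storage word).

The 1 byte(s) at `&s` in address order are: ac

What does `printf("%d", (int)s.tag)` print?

[0]=0xac (big-endian) → word 0xac
tag:2 @ bit 6 → (0xac>>6)&0x3 = 0x2  ←
type:6 @ bit 0 → (0xac>>0)&0x3f = 0x2c

2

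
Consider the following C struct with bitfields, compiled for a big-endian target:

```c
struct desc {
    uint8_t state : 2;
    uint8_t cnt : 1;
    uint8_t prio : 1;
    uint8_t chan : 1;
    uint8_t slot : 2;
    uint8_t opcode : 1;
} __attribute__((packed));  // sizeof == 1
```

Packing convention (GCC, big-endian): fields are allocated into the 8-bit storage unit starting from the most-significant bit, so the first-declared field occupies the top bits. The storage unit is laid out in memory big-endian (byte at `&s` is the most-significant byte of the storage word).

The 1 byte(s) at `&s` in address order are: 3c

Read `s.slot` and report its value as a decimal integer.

[0]=0x3c (big-endian) → word 0x3c
state [6+:2] = (word>>6) & 0x3 = 0
cnt [5+:1] = (word>>5) & 0x1 = 1
prio [4+:1] = (word>>4) & 0x1 = 1
chan [3+:1] = (word>>3) & 0x1 = 1
slot [1+:2] = (word>>1) & 0x3 = 2  ←
opcode [0+:1] = (word>>0) & 0x1 = 0

2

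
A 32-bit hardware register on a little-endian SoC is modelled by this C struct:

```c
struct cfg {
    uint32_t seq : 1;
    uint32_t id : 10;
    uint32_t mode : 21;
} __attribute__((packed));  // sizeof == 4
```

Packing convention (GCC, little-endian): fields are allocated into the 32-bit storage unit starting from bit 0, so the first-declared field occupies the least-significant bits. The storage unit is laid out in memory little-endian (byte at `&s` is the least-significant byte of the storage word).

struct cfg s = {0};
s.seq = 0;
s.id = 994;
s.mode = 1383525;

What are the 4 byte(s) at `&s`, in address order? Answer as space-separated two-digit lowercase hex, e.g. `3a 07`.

c4 2f e3 a8

seq:1 = 0 → 0x0 << 0 → word 0x00000000
id:10 = 994 → 0x3e2 << 1 → word 0x000007c4
mode:21 = 1383525 → 0x151c65 << 11 → word 0xa8e32fc4
word = 0xa8e32fc4 → little-endian bytes:
  [0]=0xc4  [1]=0x2f  [2]=0xe3  [3]=0xa8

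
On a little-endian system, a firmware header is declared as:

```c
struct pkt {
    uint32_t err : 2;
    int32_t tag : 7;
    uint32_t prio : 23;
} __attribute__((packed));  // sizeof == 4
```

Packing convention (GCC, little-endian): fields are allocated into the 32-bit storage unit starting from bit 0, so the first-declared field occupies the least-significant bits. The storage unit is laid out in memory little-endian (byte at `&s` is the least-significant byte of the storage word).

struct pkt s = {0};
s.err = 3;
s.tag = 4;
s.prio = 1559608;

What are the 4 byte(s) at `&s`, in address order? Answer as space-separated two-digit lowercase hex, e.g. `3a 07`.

[0+:2] err=3 & 0x3 = 0x3; word=0x00000003
[2+:7] tag=4 & 0x7f = 0x4; word=0x00000013
[9+:23] prio=1559608 & 0x7fffff = 0x17cc38; word=0x2f987013
word = 0x2f987013 → little-endian bytes:
  [0]=0x13  [1]=0x70  [2]=0x98  [3]=0x2f

13 70 98 2f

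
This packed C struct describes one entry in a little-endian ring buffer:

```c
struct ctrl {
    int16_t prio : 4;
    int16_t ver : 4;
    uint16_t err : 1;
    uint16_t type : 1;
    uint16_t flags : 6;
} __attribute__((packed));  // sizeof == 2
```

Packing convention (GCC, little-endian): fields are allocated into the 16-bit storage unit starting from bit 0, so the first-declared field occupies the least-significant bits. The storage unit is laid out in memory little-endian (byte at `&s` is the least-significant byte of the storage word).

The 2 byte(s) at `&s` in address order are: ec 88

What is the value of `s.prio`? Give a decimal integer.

[0]=0xec [1]=0x88 (little-endian) → word 0x88ec
prio [0+:4] = (word>>0) & 0xf = 12  ←
ver [4+:4] = (word>>4) & 0xf = 14
err [8+:1] = (word>>8) & 0x1 = 0
type [9+:1] = (word>>9) & 0x1 = 0
flags [10+:6] = (word>>10) & 0x3f = 34
prio signed 4b, MSB=1: 12 - 16 = -4

-4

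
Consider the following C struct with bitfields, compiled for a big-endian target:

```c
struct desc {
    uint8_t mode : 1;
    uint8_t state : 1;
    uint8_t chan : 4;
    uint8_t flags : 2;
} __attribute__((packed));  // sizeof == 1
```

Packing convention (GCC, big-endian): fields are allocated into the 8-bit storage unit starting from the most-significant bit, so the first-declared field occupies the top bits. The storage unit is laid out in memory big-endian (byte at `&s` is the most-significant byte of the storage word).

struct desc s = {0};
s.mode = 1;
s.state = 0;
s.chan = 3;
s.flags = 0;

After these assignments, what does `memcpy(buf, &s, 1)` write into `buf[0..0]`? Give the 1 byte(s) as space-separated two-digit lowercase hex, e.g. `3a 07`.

mode (1b) val=1 bits=0x1 at bit 7: 0x80
state (1b) val=0 bits=0x0 at bit 6: 0x80
chan (4b) val=3 bits=0x3 at bit 2: 0x8c
flags (2b) val=0 bits=0x0 at bit 0: 0x8c
word = 0x8c → big-endian bytes:
  [0]=0x8c

8c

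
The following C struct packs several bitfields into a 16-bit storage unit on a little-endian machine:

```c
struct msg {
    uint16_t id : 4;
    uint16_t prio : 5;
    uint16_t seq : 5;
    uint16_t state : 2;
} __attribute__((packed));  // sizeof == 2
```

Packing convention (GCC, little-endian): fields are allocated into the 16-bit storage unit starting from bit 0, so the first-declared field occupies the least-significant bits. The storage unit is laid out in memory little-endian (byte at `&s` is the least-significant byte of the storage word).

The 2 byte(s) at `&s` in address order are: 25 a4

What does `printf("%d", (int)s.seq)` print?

18

[0]=0x25 [1]=0xa4 (little-endian) → word 0xa425
id:4 @ bit 0 → (0xa425>>0)&0xf = 0x5
prio:5 @ bit 4 → (0xa425>>4)&0x1f = 0x2
seq:5 @ bit 9 → (0xa425>>9)&0x1f = 0x12  ←
state:2 @ bit 14 → (0xa425>>14)&0x3 = 0x2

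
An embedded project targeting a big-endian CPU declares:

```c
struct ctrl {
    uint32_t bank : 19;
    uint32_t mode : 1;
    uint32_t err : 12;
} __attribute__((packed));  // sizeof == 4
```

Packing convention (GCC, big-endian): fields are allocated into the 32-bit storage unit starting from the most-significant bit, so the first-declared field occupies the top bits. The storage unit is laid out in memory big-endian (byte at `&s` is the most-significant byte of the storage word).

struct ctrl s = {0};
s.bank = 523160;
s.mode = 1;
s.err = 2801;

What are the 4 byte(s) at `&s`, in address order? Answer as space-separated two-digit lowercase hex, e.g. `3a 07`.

bank (19b) val=523160 bits=0x7fb98 at bit 13: 0xff730000
mode (1b) val=1 bits=0x1 at bit 12: 0xff731000
err (12b) val=2801 bits=0xaf1 at bit 0: 0xff731af1
word = 0xff731af1 → big-endian bytes:
  [0]=0xff  [1]=0x73  [2]=0x1a  [3]=0xf1

ff 73 1a f1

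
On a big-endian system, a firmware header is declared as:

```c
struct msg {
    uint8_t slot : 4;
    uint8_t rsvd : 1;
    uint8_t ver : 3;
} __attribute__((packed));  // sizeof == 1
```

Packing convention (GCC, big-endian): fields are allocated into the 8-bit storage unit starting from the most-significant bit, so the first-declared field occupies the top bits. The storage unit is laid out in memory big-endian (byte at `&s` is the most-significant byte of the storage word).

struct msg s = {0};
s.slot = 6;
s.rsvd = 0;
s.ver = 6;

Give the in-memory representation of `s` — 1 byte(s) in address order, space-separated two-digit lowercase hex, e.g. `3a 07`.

66

[4+:4] slot=6 & 0xf = 0x6; word=0x60
[3+:1] rsvd=0 & 0x1 = 0x0; word=0x60
[0+:3] ver=6 & 0x7 = 0x6; word=0x66
word = 0x66 → big-endian bytes:
  [0]=0x66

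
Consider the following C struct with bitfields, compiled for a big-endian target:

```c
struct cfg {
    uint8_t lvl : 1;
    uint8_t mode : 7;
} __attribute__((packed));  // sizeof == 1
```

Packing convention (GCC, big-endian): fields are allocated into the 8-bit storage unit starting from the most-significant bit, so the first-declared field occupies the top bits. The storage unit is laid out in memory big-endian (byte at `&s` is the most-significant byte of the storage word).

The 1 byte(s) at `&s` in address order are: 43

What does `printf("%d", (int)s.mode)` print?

[0]=0x43 (big-endian) → word 0x43
lvl [7+:1] = (word>>7) & 0x1 = 0
mode [0+:7] = (word>>0) & 0x7f = 67  ←

67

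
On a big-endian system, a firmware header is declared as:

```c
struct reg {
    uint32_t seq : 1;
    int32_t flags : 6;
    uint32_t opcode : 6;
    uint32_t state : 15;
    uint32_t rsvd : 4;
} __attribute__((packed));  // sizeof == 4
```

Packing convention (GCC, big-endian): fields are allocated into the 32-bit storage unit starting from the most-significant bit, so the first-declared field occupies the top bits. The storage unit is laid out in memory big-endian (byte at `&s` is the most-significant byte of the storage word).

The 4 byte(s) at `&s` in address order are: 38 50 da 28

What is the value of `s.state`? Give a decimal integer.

[0]=0x38 [1]=0x50 [2]=0xda [3]=0x28 (big-endian) → word 0x3850da28
seq:1 @ bit 31 → (0x3850da28>>31)&0x1 = 0x0
flags:6 @ bit 25 → (0x3850da28>>25)&0x3f = 0x1c
opcode:6 @ bit 19 → (0x3850da28>>19)&0x3f = 0xa
state:15 @ bit 4 → (0x3850da28>>4)&0x7fff = 0xda2  ←
rsvd:4 @ bit 0 → (0x3850da28>>0)&0xf = 0x8

3490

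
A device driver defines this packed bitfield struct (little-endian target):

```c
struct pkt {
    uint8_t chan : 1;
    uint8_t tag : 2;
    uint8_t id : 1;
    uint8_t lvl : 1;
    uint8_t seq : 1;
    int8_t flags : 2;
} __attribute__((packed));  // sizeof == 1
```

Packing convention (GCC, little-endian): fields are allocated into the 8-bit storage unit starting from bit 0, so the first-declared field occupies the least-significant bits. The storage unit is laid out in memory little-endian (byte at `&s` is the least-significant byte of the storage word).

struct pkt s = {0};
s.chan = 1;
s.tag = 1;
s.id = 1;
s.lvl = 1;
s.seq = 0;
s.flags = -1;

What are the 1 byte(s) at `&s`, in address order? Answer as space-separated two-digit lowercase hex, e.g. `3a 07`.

[0+:1] chan=1 & 0x1 = 0x1; word=0x01
[1+:2] tag=1 & 0x3 = 0x1; word=0x03
[3+:1] id=1 & 0x1 = 0x1; word=0x0b
[4+:1] lvl=1 & 0x1 = 0x1; word=0x1b
[5+:1] seq=0 & 0x1 = 0x0; word=0x1b
[6+:2] flags=-1 & 0x3 = 0x3; word=0xdb
word = 0xdb → little-endian bytes:
  [0]=0xdb

db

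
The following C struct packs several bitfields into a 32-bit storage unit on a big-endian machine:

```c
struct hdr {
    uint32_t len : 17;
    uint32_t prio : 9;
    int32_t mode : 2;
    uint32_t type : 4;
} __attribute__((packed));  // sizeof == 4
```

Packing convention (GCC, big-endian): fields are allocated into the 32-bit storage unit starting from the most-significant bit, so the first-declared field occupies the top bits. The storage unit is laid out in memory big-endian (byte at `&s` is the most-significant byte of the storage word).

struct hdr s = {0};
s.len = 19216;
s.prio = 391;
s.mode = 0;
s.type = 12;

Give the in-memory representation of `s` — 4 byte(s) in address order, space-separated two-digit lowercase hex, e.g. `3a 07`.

25 88 61 cc

[15+:17] len=19216 & 0x1ffff = 0x4b10; word=0x25880000
[6+:9] prio=391 & 0x1ff = 0x187; word=0x258861c0
[4+:2] mode=0 & 0x3 = 0x0; word=0x258861c0
[0+:4] type=12 & 0xf = 0xc; word=0x258861cc
word = 0x258861cc → big-endian bytes:
  [0]=0x25  [1]=0x88  [2]=0x61  [3]=0xcc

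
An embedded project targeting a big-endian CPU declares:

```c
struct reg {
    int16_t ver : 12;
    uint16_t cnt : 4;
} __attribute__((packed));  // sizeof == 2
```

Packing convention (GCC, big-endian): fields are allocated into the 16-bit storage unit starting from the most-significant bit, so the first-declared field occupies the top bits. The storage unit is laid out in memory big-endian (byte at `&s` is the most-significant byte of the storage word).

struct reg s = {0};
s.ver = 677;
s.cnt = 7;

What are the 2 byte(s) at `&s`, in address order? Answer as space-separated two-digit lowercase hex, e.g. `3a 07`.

2a 57

ver (12b) val=677 bits=0x2a5 at bit 4: 0x2a50
cnt (4b) val=7 bits=0x7 at bit 0: 0x2a57
word = 0x2a57 → big-endian bytes:
  [0]=0x2a  [1]=0x57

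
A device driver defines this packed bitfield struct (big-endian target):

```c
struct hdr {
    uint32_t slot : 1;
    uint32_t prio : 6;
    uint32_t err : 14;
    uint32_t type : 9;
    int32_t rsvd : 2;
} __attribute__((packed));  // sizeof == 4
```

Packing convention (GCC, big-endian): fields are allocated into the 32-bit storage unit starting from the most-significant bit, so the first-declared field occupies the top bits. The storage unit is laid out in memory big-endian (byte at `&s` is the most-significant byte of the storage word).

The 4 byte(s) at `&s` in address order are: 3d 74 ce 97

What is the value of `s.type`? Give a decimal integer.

[0]=0x3d [1]=0x74 [2]=0xce [3]=0x97 (big-endian) → word 0x3d74ce97
slot:1 @ bit 31 → (0x3d74ce97>>31)&0x1 = 0x0
prio:6 @ bit 25 → (0x3d74ce97>>25)&0x3f = 0x1e
err:14 @ bit 11 → (0x3d74ce97>>11)&0x3fff = 0x2e99
type:9 @ bit 2 → (0x3d74ce97>>2)&0x1ff = 0x1a5  ←
rsvd:2 @ bit 0 → (0x3d74ce97>>0)&0x3 = 0x3

421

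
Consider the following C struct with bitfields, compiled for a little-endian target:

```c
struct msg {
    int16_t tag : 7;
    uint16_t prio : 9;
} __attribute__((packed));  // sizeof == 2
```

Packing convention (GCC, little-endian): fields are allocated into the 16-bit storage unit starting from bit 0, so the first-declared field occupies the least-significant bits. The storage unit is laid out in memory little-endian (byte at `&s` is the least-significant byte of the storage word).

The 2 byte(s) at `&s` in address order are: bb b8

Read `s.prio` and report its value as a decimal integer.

369

[0]=0xbb [1]=0xb8 (little-endian) → word 0xb8bb
tag [0+:7] = (word>>0) & 0x7f = 59
prio [7+:9] = (word>>7) & 0x1ff = 369  ←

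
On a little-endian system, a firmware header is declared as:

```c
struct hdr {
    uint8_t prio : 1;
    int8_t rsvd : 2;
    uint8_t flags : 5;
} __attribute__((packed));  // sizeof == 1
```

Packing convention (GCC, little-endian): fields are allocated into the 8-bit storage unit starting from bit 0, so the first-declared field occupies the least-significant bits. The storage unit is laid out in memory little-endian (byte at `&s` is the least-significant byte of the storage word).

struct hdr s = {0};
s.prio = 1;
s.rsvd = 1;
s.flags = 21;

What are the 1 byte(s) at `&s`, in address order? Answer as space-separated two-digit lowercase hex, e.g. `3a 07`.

prio (1b) val=1 bits=0x1 at bit 0: 0x01
rsvd (2b) val=1 bits=0x1 at bit 1: 0x03
flags (5b) val=21 bits=0x15 at bit 3: 0xab
word = 0xab → little-endian bytes:
  [0]=0xab

ab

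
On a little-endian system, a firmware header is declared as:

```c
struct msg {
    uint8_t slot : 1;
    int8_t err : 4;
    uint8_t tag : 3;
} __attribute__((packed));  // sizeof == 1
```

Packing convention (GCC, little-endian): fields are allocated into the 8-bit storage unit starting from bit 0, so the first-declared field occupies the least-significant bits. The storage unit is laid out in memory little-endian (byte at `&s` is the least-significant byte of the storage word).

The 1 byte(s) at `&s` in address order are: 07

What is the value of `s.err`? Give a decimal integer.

[0]=0x07 (little-endian) → word 0x07
slot:1 @ bit 0 → (0x07>>0)&0x1 = 0x1
err:4 @ bit 1 → (0x07>>1)&0xf = 0x3  ←
tag:3 @ bit 5 → (0x07>>5)&0x7 = 0x0
err signed 4b, MSB=0: value = 3

3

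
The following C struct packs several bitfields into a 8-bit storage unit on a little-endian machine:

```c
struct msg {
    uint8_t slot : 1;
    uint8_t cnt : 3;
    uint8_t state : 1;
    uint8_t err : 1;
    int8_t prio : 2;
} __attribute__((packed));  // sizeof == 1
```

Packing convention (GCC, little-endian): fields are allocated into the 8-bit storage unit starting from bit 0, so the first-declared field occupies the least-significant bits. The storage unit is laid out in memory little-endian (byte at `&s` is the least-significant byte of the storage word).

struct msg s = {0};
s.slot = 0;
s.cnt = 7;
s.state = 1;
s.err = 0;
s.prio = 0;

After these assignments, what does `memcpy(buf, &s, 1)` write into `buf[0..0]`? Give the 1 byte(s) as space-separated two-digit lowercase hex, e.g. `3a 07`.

[0+:1] slot=0 & 0x1 = 0x0; word=0x00
[1+:3] cnt=7 & 0x7 = 0x7; word=0x0e
[4+:1] state=1 & 0x1 = 0x1; word=0x1e
[5+:1] err=0 & 0x1 = 0x0; word=0x1e
[6+:2] prio=0 & 0x3 = 0x0; word=0x1e
word = 0x1e → little-endian bytes:
  [0]=0x1e

1e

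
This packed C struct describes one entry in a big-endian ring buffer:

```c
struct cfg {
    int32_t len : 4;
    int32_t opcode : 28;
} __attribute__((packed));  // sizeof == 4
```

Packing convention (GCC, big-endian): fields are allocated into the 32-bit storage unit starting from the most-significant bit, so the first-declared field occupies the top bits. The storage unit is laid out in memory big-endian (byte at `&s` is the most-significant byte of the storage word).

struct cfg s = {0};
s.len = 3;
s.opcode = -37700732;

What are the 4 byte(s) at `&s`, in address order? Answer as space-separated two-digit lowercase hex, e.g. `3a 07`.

len (4b) val=3 bits=0x3 at bit 28: 0x30000000
opcode (28b) val=-37700732 bits=0xdc0bb84 at bit 0: 0x3dc0bb84
word = 0x3dc0bb84 → big-endian bytes:
  [0]=0x3d  [1]=0xc0  [2]=0xbb  [3]=0x84

3d c0 bb 84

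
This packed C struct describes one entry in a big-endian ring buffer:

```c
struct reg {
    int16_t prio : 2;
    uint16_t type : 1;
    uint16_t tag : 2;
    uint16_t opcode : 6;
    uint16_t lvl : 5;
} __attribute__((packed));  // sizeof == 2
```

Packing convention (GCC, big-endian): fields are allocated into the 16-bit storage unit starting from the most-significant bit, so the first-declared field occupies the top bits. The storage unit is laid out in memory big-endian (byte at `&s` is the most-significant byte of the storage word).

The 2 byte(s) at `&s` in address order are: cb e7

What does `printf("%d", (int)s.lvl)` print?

7

[0]=0xcb [1]=0xe7 (big-endian) → word 0xcbe7
prio:2 @ bit 14 → (0xcbe7>>14)&0x3 = 0x3
type:1 @ bit 13 → (0xcbe7>>13)&0x1 = 0x0
tag:2 @ bit 11 → (0xcbe7>>11)&0x3 = 0x1
opcode:6 @ bit 5 → (0xcbe7>>5)&0x3f = 0x1f
lvl:5 @ bit 0 → (0xcbe7>>0)&0x1f = 0x7  ←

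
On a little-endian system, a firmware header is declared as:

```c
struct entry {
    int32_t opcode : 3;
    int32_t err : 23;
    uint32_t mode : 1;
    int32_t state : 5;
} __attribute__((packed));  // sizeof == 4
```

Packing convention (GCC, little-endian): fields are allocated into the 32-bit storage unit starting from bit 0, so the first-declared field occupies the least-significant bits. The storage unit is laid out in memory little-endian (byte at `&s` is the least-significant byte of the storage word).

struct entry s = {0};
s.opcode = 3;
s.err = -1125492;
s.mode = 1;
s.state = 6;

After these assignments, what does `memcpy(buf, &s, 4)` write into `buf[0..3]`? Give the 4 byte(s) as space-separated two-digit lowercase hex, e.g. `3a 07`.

[0+:3] opcode=3 & 0x7 = 0x3; word=0x00000003
[3+:23] err=-1125492 & 0x7fffff = 0x6ed38c; word=0x03769c63
[26+:1] mode=1 & 0x1 = 0x1; word=0x07769c63
[27+:5] state=6 & 0x1f = 0x6; word=0x37769c63
word = 0x37769c63 → little-endian bytes:
  [0]=0x63  [1]=0x9c  [2]=0x76  [3]=0x37

63 9c 76 37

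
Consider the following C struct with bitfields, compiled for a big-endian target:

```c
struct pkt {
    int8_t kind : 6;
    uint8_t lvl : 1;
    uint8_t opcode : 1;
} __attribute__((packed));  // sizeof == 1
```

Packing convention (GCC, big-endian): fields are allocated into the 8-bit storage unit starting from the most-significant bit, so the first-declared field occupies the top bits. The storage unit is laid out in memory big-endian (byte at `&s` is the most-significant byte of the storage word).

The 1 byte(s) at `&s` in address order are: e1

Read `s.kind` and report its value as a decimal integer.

[0]=0xe1 (big-endian) → word 0xe1
kind:6 @ bit 2 → (0xe1>>2)&0x3f = 0x38  ←
lvl:1 @ bit 1 → (0xe1>>1)&0x1 = 0x0
opcode:1 @ bit 0 → (0xe1>>0)&0x1 = 0x1
kind signed 6b, MSB=1: 56 - 64 = -8

-8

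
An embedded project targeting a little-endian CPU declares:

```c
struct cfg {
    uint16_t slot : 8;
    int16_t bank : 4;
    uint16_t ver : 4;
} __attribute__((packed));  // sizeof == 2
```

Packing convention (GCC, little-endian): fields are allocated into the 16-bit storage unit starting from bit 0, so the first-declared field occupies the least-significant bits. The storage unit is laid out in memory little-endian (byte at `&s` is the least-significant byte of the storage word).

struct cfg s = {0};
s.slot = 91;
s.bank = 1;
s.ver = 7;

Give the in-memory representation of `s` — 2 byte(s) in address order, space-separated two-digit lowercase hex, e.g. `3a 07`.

slot:8 = 91 → 0x5b << 0 → word 0x005b
bank:4 = 1 → 0x1 << 8 → word 0x015b
ver:4 = 7 → 0x7 << 12 → word 0x715b
word = 0x715b → little-endian bytes:
  [0]=0x5b  [1]=0x71

5b 71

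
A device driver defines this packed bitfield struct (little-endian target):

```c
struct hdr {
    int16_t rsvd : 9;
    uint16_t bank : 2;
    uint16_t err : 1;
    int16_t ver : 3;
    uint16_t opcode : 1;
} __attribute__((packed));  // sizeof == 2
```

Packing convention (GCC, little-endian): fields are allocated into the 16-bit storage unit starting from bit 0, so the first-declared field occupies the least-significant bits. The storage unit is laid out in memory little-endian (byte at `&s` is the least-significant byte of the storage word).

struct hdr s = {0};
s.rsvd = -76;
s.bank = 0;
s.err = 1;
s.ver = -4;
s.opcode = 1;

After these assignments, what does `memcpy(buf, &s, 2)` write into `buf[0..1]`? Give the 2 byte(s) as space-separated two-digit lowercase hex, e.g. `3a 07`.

b4 c9

[0+:9] rsvd=-76 & 0x1ff = 0x1b4; word=0x01b4
[9+:2] bank=0 & 0x3 = 0x0; word=0x01b4
[11+:1] err=1 & 0x1 = 0x1; word=0x09b4
[12+:3] ver=-4 & 0x7 = 0x4; word=0x49b4
[15+:1] opcode=1 & 0x1 = 0x1; word=0xc9b4
word = 0xc9b4 → little-endian bytes:
  [0]=0xb4  [1]=0xc9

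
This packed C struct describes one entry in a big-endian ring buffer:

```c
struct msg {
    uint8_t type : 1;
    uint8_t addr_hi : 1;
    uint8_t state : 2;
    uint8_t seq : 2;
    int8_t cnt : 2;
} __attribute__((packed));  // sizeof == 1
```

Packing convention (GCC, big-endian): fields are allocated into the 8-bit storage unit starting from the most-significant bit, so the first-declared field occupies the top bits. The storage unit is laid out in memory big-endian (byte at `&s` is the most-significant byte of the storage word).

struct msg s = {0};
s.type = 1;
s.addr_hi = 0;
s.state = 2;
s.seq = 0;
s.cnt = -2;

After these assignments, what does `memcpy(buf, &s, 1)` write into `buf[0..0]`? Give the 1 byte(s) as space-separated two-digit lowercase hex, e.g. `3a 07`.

a2

[7+:1] type=1 & 0x1 = 0x1; word=0x80
[6+:1] addr_hi=0 & 0x1 = 0x0; word=0x80
[4+:2] state=2 & 0x3 = 0x2; word=0xa0
[2+:2] seq=0 & 0x3 = 0x0; word=0xa0
[0+:2] cnt=-2 & 0x3 = 0x2; word=0xa2
word = 0xa2 → big-endian bytes:
  [0]=0xa2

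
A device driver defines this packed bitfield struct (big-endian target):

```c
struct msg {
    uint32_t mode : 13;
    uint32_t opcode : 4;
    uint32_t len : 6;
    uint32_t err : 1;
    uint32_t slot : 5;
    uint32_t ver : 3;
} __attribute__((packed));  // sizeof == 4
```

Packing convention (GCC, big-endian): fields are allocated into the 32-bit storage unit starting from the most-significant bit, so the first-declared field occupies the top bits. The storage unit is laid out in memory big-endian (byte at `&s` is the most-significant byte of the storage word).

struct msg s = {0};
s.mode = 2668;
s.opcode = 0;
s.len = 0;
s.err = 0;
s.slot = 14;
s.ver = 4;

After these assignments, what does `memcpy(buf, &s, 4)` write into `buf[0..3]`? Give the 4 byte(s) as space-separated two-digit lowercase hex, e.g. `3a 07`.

53 60 00 74

[19+:13] mode=2668 & 0x1fff = 0xa6c; word=0x53600000
[15+:4] opcode=0 & 0xf = 0x0; word=0x53600000
[9+:6] len=0 & 0x3f = 0x0; word=0x53600000
[8+:1] err=0 & 0x1 = 0x0; word=0x53600000
[3+:5] slot=14 & 0x1f = 0xe; word=0x53600070
[0+:3] ver=4 & 0x7 = 0x4; word=0x53600074
word = 0x53600074 → big-endian bytes:
  [0]=0x53  [1]=0x60  [2]=0x00  [3]=0x74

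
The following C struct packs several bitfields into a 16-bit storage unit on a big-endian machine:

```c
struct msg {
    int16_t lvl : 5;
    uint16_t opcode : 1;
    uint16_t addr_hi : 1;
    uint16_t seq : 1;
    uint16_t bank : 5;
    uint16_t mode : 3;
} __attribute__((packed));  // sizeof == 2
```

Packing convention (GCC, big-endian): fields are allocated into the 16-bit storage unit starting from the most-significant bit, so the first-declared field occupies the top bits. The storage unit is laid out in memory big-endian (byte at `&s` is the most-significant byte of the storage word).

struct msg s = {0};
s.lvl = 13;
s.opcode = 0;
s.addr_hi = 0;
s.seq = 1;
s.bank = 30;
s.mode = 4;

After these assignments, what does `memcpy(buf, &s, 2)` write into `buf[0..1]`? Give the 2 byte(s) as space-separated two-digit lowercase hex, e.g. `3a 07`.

lvl (5b) val=13 bits=0xd at bit 11: 0x6800
opcode (1b) val=0 bits=0x0 at bit 10: 0x6800
addr_hi (1b) val=0 bits=0x0 at bit 9: 0x6800
seq (1b) val=1 bits=0x1 at bit 8: 0x6900
bank (5b) val=30 bits=0x1e at bit 3: 0x69f0
mode (3b) val=4 bits=0x4 at bit 0: 0x69f4
word = 0x69f4 → big-endian bytes:
  [0]=0x69  [1]=0xf4

69 f4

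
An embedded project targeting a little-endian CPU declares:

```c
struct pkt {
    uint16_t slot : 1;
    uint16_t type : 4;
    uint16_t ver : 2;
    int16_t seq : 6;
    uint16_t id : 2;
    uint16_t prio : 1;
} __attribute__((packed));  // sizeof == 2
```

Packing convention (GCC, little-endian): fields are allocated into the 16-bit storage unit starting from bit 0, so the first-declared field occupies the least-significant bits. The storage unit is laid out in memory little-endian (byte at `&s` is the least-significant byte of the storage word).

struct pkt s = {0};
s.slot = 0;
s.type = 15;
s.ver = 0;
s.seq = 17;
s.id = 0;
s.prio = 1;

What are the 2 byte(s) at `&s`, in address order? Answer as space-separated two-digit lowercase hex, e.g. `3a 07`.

9e 88

slot (1b) val=0 bits=0x0 at bit 0: 0x0000
type (4b) val=15 bits=0xf at bit 1: 0x001e
ver (2b) val=0 bits=0x0 at bit 5: 0x001e
seq (6b) val=17 bits=0x11 at bit 7: 0x089e
id (2b) val=0 bits=0x0 at bit 13: 0x089e
prio (1b) val=1 bits=0x1 at bit 15: 0x889e
word = 0x889e → little-endian bytes:
  [0]=0x9e  [1]=0x88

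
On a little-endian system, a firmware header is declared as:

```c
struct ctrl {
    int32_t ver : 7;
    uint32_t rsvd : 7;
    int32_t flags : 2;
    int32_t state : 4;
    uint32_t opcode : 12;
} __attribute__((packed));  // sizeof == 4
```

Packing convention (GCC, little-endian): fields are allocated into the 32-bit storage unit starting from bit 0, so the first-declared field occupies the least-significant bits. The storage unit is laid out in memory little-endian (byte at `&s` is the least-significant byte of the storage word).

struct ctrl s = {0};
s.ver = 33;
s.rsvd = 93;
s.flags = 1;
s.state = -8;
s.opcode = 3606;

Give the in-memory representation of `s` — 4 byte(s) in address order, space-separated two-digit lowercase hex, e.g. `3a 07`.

ver (7b) val=33 bits=0x21 at bit 0: 0x00000021
rsvd (7b) val=93 bits=0x5d at bit 7: 0x00002ea1
flags (2b) val=1 bits=0x1 at bit 14: 0x00006ea1
state (4b) val=-8 bits=0x8 at bit 16: 0x00086ea1
opcode (12b) val=3606 bits=0xe16 at bit 20: 0xe1686ea1
word = 0xe1686ea1 → little-endian bytes:
  [0]=0xa1  [1]=0x6e  [2]=0x68  [3]=0xe1

a1 6e 68 e1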